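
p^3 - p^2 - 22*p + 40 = (p - 4)*(p - 2)*(p + 5)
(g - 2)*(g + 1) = g^2 - g - 2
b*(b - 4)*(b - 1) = b^3 - 5*b^2 + 4*b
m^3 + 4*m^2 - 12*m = m*(m - 2)*(m + 6)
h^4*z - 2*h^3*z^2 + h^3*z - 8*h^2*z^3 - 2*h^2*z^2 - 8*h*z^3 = h*(h - 4*z)*(h + 2*z)*(h*z + z)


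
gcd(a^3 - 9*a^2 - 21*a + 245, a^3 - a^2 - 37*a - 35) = a^2 - 2*a - 35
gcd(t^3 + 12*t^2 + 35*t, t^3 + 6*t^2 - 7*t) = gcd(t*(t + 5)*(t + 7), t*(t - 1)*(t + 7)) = t^2 + 7*t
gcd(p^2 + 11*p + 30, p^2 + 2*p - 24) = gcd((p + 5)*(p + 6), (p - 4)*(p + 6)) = p + 6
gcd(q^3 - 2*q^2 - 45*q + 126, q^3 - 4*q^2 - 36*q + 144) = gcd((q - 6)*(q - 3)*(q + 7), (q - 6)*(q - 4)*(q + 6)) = q - 6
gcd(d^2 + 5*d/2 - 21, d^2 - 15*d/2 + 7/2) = 1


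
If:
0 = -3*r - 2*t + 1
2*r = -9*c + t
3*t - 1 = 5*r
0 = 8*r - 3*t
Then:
No Solution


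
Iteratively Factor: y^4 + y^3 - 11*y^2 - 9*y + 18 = (y + 3)*(y^3 - 2*y^2 - 5*y + 6) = (y + 2)*(y + 3)*(y^2 - 4*y + 3) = (y - 1)*(y + 2)*(y + 3)*(y - 3)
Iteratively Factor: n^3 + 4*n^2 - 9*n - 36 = (n + 3)*(n^2 + n - 12) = (n + 3)*(n + 4)*(n - 3)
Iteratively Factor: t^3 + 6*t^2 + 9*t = (t + 3)*(t^2 + 3*t) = t*(t + 3)*(t + 3)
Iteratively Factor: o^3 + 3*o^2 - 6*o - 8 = (o + 4)*(o^2 - o - 2) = (o - 2)*(o + 4)*(o + 1)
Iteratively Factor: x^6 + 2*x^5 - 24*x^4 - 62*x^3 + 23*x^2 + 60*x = (x + 3)*(x^5 - x^4 - 21*x^3 + x^2 + 20*x) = (x - 5)*(x + 3)*(x^4 + 4*x^3 - x^2 - 4*x) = x*(x - 5)*(x + 3)*(x^3 + 4*x^2 - x - 4) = x*(x - 5)*(x + 3)*(x + 4)*(x^2 - 1) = x*(x - 5)*(x + 1)*(x + 3)*(x + 4)*(x - 1)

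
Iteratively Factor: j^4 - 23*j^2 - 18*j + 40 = (j + 4)*(j^3 - 4*j^2 - 7*j + 10) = (j + 2)*(j + 4)*(j^2 - 6*j + 5) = (j - 1)*(j + 2)*(j + 4)*(j - 5)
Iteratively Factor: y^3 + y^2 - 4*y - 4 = (y + 2)*(y^2 - y - 2) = (y - 2)*(y + 2)*(y + 1)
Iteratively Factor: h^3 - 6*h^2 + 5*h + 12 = (h + 1)*(h^2 - 7*h + 12) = (h - 3)*(h + 1)*(h - 4)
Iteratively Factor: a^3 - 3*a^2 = (a)*(a^2 - 3*a) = a*(a - 3)*(a)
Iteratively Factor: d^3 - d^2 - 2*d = (d)*(d^2 - d - 2) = d*(d - 2)*(d + 1)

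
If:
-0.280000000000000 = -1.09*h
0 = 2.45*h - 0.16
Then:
No Solution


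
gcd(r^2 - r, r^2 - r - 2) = 1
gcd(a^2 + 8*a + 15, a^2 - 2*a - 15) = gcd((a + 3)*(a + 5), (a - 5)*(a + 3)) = a + 3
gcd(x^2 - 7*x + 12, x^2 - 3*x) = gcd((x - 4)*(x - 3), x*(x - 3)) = x - 3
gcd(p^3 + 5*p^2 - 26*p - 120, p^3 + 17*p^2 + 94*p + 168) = p^2 + 10*p + 24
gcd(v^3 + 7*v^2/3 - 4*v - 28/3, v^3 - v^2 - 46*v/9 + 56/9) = v^2 + v/3 - 14/3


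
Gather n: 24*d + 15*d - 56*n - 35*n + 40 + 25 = 39*d - 91*n + 65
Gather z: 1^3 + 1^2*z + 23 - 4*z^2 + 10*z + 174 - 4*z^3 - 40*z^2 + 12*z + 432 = -4*z^3 - 44*z^2 + 23*z + 630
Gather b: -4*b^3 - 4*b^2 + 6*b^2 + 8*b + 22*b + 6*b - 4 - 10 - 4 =-4*b^3 + 2*b^2 + 36*b - 18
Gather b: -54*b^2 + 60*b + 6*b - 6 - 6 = -54*b^2 + 66*b - 12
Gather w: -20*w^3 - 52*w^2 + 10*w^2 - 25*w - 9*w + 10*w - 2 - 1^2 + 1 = -20*w^3 - 42*w^2 - 24*w - 2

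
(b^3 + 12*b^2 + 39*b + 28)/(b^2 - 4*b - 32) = (b^2 + 8*b + 7)/(b - 8)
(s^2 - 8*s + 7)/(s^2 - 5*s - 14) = (s - 1)/(s + 2)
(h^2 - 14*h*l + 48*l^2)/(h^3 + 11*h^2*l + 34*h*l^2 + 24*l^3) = (h^2 - 14*h*l + 48*l^2)/(h^3 + 11*h^2*l + 34*h*l^2 + 24*l^3)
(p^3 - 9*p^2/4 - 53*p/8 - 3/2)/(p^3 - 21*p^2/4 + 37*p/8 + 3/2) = (2*p + 3)/(2*p - 3)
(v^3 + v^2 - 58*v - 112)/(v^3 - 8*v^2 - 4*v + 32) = (v + 7)/(v - 2)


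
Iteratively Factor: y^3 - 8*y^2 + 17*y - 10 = (y - 1)*(y^2 - 7*y + 10) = (y - 2)*(y - 1)*(y - 5)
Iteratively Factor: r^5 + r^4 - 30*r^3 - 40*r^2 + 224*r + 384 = (r - 4)*(r^4 + 5*r^3 - 10*r^2 - 80*r - 96) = (r - 4)^2*(r^3 + 9*r^2 + 26*r + 24) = (r - 4)^2*(r + 2)*(r^2 + 7*r + 12) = (r - 4)^2*(r + 2)*(r + 3)*(r + 4)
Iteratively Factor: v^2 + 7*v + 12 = (v + 3)*(v + 4)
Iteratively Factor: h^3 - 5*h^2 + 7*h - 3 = (h - 3)*(h^2 - 2*h + 1) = (h - 3)*(h - 1)*(h - 1)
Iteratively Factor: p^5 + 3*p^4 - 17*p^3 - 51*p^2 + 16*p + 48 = (p + 4)*(p^4 - p^3 - 13*p^2 + p + 12) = (p + 1)*(p + 4)*(p^3 - 2*p^2 - 11*p + 12) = (p - 1)*(p + 1)*(p + 4)*(p^2 - p - 12) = (p - 1)*(p + 1)*(p + 3)*(p + 4)*(p - 4)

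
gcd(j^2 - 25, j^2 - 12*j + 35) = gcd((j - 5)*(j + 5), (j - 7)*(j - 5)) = j - 5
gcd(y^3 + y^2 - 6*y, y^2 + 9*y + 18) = y + 3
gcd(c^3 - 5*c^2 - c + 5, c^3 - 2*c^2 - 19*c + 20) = c^2 - 6*c + 5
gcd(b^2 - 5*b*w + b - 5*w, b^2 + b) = b + 1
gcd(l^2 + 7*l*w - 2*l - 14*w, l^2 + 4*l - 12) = l - 2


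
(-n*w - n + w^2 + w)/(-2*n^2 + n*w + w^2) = (w + 1)/(2*n + w)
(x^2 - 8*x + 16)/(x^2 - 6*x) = (x^2 - 8*x + 16)/(x*(x - 6))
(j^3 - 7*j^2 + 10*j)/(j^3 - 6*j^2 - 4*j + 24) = j*(j - 5)/(j^2 - 4*j - 12)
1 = 1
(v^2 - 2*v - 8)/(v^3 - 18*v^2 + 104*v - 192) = (v + 2)/(v^2 - 14*v + 48)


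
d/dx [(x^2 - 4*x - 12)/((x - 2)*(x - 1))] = (x^2 + 28*x - 44)/(x^4 - 6*x^3 + 13*x^2 - 12*x + 4)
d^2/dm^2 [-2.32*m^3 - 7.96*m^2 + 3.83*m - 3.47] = -13.92*m - 15.92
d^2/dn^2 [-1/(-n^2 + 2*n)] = 2*(-n*(n - 2) + 4*(n - 1)^2)/(n^3*(n - 2)^3)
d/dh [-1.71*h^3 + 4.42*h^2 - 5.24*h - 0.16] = -5.13*h^2 + 8.84*h - 5.24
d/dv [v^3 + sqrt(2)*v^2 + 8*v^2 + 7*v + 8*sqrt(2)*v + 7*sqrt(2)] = 3*v^2 + 2*sqrt(2)*v + 16*v + 7 + 8*sqrt(2)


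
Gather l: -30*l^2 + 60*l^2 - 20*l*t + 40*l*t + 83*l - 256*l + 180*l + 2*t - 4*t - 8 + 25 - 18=30*l^2 + l*(20*t + 7) - 2*t - 1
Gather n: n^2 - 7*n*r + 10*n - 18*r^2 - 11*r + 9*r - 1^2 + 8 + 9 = n^2 + n*(10 - 7*r) - 18*r^2 - 2*r + 16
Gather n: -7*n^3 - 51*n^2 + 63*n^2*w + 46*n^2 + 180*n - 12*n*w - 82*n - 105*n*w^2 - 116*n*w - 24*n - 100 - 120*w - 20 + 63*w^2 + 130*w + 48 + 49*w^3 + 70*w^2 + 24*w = -7*n^3 + n^2*(63*w - 5) + n*(-105*w^2 - 128*w + 74) + 49*w^3 + 133*w^2 + 34*w - 72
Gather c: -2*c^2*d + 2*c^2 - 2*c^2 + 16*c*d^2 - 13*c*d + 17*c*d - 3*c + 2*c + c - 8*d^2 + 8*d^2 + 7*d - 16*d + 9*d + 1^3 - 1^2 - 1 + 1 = -2*c^2*d + c*(16*d^2 + 4*d)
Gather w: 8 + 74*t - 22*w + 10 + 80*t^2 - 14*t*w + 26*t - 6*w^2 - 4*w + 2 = 80*t^2 + 100*t - 6*w^2 + w*(-14*t - 26) + 20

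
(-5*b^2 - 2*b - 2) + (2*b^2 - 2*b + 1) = -3*b^2 - 4*b - 1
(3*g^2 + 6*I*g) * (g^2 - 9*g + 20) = 3*g^4 - 27*g^3 + 6*I*g^3 + 60*g^2 - 54*I*g^2 + 120*I*g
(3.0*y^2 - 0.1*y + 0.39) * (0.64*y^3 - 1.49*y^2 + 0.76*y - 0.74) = 1.92*y^5 - 4.534*y^4 + 2.6786*y^3 - 2.8771*y^2 + 0.3704*y - 0.2886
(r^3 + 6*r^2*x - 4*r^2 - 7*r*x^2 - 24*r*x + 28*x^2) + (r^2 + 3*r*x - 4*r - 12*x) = r^3 + 6*r^2*x - 3*r^2 - 7*r*x^2 - 21*r*x - 4*r + 28*x^2 - 12*x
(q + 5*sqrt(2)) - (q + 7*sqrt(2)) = -2*sqrt(2)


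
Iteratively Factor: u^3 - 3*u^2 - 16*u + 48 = (u - 4)*(u^2 + u - 12) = (u - 4)*(u - 3)*(u + 4)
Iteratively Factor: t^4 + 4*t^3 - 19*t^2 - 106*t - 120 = (t + 2)*(t^3 + 2*t^2 - 23*t - 60) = (t + 2)*(t + 3)*(t^2 - t - 20) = (t + 2)*(t + 3)*(t + 4)*(t - 5)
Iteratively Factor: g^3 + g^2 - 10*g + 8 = (g - 1)*(g^2 + 2*g - 8) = (g - 2)*(g - 1)*(g + 4)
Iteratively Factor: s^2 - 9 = (s - 3)*(s + 3)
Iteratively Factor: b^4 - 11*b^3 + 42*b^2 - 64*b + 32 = (b - 4)*(b^3 - 7*b^2 + 14*b - 8) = (b - 4)*(b - 1)*(b^2 - 6*b + 8) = (b - 4)*(b - 2)*(b - 1)*(b - 4)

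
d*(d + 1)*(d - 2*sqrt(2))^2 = d^4 - 4*sqrt(2)*d^3 + d^3 - 4*sqrt(2)*d^2 + 8*d^2 + 8*d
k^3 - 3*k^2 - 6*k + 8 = (k - 4)*(k - 1)*(k + 2)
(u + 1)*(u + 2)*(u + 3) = u^3 + 6*u^2 + 11*u + 6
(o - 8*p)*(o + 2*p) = o^2 - 6*o*p - 16*p^2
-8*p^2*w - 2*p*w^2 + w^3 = w*(-4*p + w)*(2*p + w)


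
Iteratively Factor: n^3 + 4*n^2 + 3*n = (n + 3)*(n^2 + n) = (n + 1)*(n + 3)*(n)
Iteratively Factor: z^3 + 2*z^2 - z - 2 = (z - 1)*(z^2 + 3*z + 2) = (z - 1)*(z + 1)*(z + 2)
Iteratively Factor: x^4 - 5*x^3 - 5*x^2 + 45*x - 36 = (x - 4)*(x^3 - x^2 - 9*x + 9) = (x - 4)*(x - 1)*(x^2 - 9) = (x - 4)*(x - 3)*(x - 1)*(x + 3)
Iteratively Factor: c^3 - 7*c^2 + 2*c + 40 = (c + 2)*(c^2 - 9*c + 20) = (c - 5)*(c + 2)*(c - 4)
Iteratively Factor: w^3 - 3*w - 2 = (w + 1)*(w^2 - w - 2) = (w - 2)*(w + 1)*(w + 1)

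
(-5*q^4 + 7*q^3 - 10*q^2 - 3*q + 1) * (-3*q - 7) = 15*q^5 + 14*q^4 - 19*q^3 + 79*q^2 + 18*q - 7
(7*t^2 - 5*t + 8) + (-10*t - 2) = 7*t^2 - 15*t + 6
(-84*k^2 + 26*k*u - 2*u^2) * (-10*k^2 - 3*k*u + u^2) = 840*k^4 - 8*k^3*u - 142*k^2*u^2 + 32*k*u^3 - 2*u^4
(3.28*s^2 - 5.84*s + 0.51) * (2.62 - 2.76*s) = -9.0528*s^3 + 24.712*s^2 - 16.7084*s + 1.3362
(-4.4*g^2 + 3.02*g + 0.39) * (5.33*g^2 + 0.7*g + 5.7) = -23.452*g^4 + 13.0166*g^3 - 20.8873*g^2 + 17.487*g + 2.223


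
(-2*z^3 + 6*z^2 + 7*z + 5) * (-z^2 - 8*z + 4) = 2*z^5 + 10*z^4 - 63*z^3 - 37*z^2 - 12*z + 20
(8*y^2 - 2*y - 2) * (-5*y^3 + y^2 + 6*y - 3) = -40*y^5 + 18*y^4 + 56*y^3 - 38*y^2 - 6*y + 6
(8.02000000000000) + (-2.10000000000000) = 5.92000000000000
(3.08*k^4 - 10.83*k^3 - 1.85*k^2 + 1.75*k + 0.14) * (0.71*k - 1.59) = 2.1868*k^5 - 12.5865*k^4 + 15.9062*k^3 + 4.184*k^2 - 2.6831*k - 0.2226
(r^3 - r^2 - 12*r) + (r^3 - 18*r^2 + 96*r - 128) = 2*r^3 - 19*r^2 + 84*r - 128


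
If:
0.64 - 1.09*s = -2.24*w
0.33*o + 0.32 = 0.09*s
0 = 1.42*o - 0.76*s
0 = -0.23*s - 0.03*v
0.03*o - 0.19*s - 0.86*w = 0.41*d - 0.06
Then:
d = 6.08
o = -1.98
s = -3.69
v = 28.32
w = -2.08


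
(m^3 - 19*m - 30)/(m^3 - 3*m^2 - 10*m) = (m + 3)/m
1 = 1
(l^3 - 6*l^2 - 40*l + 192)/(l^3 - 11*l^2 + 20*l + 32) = (l + 6)/(l + 1)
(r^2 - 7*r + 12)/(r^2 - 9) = (r - 4)/(r + 3)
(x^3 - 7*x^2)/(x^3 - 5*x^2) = (x - 7)/(x - 5)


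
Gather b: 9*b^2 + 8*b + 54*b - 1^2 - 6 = 9*b^2 + 62*b - 7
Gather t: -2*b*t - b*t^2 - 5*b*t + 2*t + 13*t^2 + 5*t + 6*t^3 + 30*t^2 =6*t^3 + t^2*(43 - b) + t*(7 - 7*b)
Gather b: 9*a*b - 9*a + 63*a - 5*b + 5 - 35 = 54*a + b*(9*a - 5) - 30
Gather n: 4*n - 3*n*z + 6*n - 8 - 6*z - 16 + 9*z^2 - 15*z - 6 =n*(10 - 3*z) + 9*z^2 - 21*z - 30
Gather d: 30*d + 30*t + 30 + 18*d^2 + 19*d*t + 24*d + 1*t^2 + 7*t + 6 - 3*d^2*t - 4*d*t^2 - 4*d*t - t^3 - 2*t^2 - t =d^2*(18 - 3*t) + d*(-4*t^2 + 15*t + 54) - t^3 - t^2 + 36*t + 36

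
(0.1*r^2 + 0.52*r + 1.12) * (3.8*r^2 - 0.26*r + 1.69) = 0.38*r^4 + 1.95*r^3 + 4.2898*r^2 + 0.5876*r + 1.8928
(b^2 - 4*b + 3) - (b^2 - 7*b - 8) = 3*b + 11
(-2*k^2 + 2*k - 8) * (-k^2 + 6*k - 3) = 2*k^4 - 14*k^3 + 26*k^2 - 54*k + 24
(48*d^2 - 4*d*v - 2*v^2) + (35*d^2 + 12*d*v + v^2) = 83*d^2 + 8*d*v - v^2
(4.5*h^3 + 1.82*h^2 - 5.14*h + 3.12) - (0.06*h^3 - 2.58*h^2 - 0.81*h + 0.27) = 4.44*h^3 + 4.4*h^2 - 4.33*h + 2.85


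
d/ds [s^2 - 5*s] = 2*s - 5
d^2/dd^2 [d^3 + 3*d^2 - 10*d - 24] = 6*d + 6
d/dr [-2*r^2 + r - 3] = 1 - 4*r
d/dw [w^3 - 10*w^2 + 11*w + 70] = 3*w^2 - 20*w + 11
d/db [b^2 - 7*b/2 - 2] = 2*b - 7/2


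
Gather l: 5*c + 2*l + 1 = 5*c + 2*l + 1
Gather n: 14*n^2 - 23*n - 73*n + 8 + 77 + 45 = 14*n^2 - 96*n + 130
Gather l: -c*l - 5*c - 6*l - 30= -5*c + l*(-c - 6) - 30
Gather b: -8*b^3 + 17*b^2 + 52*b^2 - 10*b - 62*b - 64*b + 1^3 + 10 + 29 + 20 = -8*b^3 + 69*b^2 - 136*b + 60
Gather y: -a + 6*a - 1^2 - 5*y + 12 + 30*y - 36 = 5*a + 25*y - 25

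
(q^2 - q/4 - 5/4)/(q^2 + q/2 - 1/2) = (4*q - 5)/(2*(2*q - 1))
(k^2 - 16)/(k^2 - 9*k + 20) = (k + 4)/(k - 5)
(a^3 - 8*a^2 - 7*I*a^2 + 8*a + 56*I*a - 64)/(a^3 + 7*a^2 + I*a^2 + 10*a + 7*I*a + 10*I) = (a^2 - 8*a*(1 + I) + 64*I)/(a^2 + 7*a + 10)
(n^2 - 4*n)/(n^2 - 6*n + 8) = n/(n - 2)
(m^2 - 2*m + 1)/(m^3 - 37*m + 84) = (m^2 - 2*m + 1)/(m^3 - 37*m + 84)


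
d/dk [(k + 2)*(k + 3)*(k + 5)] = 3*k^2 + 20*k + 31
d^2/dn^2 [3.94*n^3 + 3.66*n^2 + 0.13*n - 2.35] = 23.64*n + 7.32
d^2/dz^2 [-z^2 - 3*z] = -2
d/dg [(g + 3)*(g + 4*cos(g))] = g - (g + 3)*(4*sin(g) - 1) + 4*cos(g)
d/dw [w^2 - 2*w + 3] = 2*w - 2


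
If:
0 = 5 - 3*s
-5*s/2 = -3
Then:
No Solution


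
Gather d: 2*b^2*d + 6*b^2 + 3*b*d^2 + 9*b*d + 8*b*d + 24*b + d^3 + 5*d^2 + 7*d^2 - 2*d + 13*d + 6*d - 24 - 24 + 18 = 6*b^2 + 24*b + d^3 + d^2*(3*b + 12) + d*(2*b^2 + 17*b + 17) - 30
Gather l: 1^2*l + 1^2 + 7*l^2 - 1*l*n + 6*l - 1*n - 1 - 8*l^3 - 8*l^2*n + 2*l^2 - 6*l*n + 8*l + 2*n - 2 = -8*l^3 + l^2*(9 - 8*n) + l*(15 - 7*n) + n - 2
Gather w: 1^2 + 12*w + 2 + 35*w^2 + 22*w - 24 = 35*w^2 + 34*w - 21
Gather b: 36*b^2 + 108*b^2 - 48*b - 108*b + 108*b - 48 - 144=144*b^2 - 48*b - 192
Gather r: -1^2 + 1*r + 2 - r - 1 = 0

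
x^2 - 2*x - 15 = (x - 5)*(x + 3)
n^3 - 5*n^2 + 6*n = n*(n - 3)*(n - 2)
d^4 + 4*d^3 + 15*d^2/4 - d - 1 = (d - 1/2)*(d + 1/2)*(d + 2)^2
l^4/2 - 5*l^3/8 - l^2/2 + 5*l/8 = l*(l/2 + 1/2)*(l - 5/4)*(l - 1)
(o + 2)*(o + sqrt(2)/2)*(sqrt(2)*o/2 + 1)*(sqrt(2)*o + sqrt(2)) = o^4 + 3*sqrt(2)*o^3/2 + 3*o^3 + 3*o^2 + 9*sqrt(2)*o^2/2 + 3*o + 3*sqrt(2)*o + 2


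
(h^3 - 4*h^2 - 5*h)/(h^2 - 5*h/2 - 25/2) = 2*h*(h + 1)/(2*h + 5)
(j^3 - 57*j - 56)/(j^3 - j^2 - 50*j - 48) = (j + 7)/(j + 6)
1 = 1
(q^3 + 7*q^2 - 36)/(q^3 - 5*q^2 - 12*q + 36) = (q + 6)/(q - 6)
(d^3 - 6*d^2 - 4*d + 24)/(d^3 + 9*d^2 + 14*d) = (d^2 - 8*d + 12)/(d*(d + 7))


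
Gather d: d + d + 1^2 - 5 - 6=2*d - 10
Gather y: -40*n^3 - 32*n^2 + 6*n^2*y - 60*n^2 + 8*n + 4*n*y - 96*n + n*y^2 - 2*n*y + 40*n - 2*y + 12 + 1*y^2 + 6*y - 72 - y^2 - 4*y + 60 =-40*n^3 - 92*n^2 + n*y^2 - 48*n + y*(6*n^2 + 2*n)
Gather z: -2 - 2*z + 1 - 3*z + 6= 5 - 5*z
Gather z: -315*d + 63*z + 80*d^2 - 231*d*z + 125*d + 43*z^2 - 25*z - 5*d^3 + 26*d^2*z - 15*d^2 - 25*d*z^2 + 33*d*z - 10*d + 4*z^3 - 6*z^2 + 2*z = -5*d^3 + 65*d^2 - 200*d + 4*z^3 + z^2*(37 - 25*d) + z*(26*d^2 - 198*d + 40)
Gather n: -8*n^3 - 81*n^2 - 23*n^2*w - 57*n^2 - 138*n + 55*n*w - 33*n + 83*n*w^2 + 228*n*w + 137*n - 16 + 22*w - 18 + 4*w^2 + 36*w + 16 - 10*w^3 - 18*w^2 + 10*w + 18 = -8*n^3 + n^2*(-23*w - 138) + n*(83*w^2 + 283*w - 34) - 10*w^3 - 14*w^2 + 68*w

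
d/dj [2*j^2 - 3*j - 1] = 4*j - 3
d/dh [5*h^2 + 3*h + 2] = 10*h + 3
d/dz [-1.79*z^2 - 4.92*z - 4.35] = -3.58*z - 4.92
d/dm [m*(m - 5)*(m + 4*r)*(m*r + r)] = 2*r*(2*m^3 + 6*m^2*r - 6*m^2 - 16*m*r - 5*m - 10*r)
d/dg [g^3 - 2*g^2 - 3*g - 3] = 3*g^2 - 4*g - 3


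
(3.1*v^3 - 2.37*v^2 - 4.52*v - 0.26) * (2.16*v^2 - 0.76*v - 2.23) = 6.696*v^5 - 7.4752*v^4 - 14.875*v^3 + 8.1587*v^2 + 10.2772*v + 0.5798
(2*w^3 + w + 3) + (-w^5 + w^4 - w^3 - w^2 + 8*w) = -w^5 + w^4 + w^3 - w^2 + 9*w + 3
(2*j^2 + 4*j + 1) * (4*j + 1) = 8*j^3 + 18*j^2 + 8*j + 1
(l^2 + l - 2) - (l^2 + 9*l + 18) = -8*l - 20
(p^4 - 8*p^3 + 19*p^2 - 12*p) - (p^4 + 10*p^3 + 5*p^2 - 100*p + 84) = -18*p^3 + 14*p^2 + 88*p - 84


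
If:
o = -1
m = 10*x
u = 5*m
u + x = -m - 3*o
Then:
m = 30/61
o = -1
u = 150/61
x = 3/61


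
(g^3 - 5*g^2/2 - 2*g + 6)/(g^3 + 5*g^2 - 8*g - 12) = (g^2 - g/2 - 3)/(g^2 + 7*g + 6)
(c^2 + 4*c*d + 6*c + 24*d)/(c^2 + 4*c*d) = (c + 6)/c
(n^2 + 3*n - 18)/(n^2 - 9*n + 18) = (n + 6)/(n - 6)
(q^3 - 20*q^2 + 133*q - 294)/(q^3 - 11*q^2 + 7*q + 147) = (q - 6)/(q + 3)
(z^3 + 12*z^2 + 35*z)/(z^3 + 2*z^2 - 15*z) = (z + 7)/(z - 3)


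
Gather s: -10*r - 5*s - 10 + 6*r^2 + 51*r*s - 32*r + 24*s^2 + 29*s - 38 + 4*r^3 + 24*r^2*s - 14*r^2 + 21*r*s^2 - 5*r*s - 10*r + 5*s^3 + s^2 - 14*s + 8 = 4*r^3 - 8*r^2 - 52*r + 5*s^3 + s^2*(21*r + 25) + s*(24*r^2 + 46*r + 10) - 40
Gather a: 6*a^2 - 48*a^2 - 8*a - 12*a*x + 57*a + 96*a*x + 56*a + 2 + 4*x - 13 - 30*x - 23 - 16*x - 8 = -42*a^2 + a*(84*x + 105) - 42*x - 42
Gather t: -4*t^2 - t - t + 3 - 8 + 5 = -4*t^2 - 2*t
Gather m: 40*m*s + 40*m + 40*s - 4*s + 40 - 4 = m*(40*s + 40) + 36*s + 36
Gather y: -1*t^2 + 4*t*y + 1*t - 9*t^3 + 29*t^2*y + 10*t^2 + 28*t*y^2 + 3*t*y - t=-9*t^3 + 9*t^2 + 28*t*y^2 + y*(29*t^2 + 7*t)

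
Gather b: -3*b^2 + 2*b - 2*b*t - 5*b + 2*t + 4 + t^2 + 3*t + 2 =-3*b^2 + b*(-2*t - 3) + t^2 + 5*t + 6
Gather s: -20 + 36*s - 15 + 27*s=63*s - 35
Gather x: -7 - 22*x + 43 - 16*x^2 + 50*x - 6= -16*x^2 + 28*x + 30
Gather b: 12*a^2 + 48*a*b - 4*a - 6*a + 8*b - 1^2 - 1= 12*a^2 - 10*a + b*(48*a + 8) - 2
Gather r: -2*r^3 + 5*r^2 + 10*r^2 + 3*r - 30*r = -2*r^3 + 15*r^2 - 27*r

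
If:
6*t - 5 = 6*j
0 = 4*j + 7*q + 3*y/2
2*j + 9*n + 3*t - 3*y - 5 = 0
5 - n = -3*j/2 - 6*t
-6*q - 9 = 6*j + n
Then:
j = -37/42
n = 95/28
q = -199/168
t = -1/21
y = 1985/252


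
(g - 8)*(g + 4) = g^2 - 4*g - 32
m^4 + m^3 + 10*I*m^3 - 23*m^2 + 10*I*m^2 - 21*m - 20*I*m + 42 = (m - 1)*(m + 2)*(m + 3*I)*(m + 7*I)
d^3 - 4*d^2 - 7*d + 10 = (d - 5)*(d - 1)*(d + 2)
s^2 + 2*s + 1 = (s + 1)^2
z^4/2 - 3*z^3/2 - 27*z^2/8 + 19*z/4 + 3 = (z/2 + 1)*(z - 4)*(z - 3/2)*(z + 1/2)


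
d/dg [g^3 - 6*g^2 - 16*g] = 3*g^2 - 12*g - 16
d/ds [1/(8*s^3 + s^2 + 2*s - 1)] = 2*(-12*s^2 - s - 1)/(8*s^3 + s^2 + 2*s - 1)^2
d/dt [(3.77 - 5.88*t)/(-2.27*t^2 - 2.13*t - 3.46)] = (-13.3476*t^2 + 17.1158*t + 28.3749)/(5.1529*t^4 + 9.6702*t^3 + 20.2453*t^2 + 14.7396*t + 11.9716)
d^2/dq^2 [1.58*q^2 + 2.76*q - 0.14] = 3.16000000000000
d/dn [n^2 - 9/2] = 2*n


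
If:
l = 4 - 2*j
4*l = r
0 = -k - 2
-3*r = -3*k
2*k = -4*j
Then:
No Solution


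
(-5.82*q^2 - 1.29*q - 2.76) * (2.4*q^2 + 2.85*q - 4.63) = -13.968*q^4 - 19.683*q^3 + 16.6461*q^2 - 1.8933*q + 12.7788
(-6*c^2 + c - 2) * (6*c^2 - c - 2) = -36*c^4 + 12*c^3 - c^2 + 4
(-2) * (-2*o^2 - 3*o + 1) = 4*o^2 + 6*o - 2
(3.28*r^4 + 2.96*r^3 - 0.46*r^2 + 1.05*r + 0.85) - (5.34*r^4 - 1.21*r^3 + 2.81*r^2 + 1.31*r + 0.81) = -2.06*r^4 + 4.17*r^3 - 3.27*r^2 - 0.26*r + 0.0399999999999999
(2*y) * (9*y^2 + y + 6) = 18*y^3 + 2*y^2 + 12*y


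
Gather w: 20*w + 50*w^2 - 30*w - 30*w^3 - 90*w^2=-30*w^3 - 40*w^2 - 10*w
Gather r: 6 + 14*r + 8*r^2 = 8*r^2 + 14*r + 6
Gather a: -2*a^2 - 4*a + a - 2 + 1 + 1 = -2*a^2 - 3*a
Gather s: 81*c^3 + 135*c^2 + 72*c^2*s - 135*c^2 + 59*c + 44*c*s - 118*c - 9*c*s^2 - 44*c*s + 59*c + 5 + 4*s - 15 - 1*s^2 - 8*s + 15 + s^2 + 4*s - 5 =81*c^3 + 72*c^2*s - 9*c*s^2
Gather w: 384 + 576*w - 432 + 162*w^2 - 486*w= 162*w^2 + 90*w - 48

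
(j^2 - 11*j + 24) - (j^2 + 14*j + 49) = -25*j - 25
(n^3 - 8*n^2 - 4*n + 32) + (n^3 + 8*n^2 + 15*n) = 2*n^3 + 11*n + 32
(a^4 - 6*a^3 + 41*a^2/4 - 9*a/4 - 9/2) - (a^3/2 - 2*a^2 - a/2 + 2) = a^4 - 13*a^3/2 + 49*a^2/4 - 7*a/4 - 13/2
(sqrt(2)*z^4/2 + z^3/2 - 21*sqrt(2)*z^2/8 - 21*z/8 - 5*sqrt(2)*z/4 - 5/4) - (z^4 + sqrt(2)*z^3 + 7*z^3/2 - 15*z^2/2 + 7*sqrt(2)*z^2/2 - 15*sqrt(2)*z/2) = -z^4 + sqrt(2)*z^4/2 - 3*z^3 - sqrt(2)*z^3 - 49*sqrt(2)*z^2/8 + 15*z^2/2 - 21*z/8 + 25*sqrt(2)*z/4 - 5/4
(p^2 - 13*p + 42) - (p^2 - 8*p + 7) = 35 - 5*p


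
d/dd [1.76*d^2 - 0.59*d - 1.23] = 3.52*d - 0.59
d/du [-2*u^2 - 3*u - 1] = -4*u - 3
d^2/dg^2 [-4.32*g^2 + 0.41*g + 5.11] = -8.64000000000000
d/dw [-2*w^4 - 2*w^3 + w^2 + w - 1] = -8*w^3 - 6*w^2 + 2*w + 1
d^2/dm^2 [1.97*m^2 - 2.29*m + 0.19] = 3.94000000000000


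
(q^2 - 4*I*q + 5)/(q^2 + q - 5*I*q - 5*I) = (q + I)/(q + 1)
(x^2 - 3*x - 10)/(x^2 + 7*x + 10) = (x - 5)/(x + 5)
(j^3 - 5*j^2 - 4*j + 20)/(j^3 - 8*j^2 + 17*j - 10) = (j + 2)/(j - 1)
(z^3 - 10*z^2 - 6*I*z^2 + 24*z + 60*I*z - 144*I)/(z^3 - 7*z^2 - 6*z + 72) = (z - 6*I)/(z + 3)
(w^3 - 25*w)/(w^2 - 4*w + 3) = w*(w^2 - 25)/(w^2 - 4*w + 3)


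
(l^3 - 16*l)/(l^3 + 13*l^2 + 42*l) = (l^2 - 16)/(l^2 + 13*l + 42)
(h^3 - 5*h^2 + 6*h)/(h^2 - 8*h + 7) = h*(h^2 - 5*h + 6)/(h^2 - 8*h + 7)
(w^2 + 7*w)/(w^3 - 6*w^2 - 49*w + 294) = w/(w^2 - 13*w + 42)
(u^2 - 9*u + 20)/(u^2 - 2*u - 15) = (u - 4)/(u + 3)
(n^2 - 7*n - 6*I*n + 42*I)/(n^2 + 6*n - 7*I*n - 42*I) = (n^2 - n*(7 + 6*I) + 42*I)/(n^2 + n*(6 - 7*I) - 42*I)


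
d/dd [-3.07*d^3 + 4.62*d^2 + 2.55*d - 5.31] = -9.21*d^2 + 9.24*d + 2.55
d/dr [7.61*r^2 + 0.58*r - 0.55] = 15.22*r + 0.58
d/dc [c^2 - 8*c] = 2*c - 8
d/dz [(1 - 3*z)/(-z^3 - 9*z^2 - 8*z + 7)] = (-6*z^3 - 24*z^2 + 18*z - 13)/(z^6 + 18*z^5 + 97*z^4 + 130*z^3 - 62*z^2 - 112*z + 49)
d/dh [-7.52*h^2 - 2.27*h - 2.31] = -15.04*h - 2.27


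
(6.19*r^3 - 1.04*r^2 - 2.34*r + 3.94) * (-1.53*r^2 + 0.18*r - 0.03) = -9.4707*r^5 + 2.7054*r^4 + 3.2073*r^3 - 6.4182*r^2 + 0.7794*r - 0.1182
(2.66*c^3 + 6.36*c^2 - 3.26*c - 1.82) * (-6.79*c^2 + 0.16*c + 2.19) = -18.0614*c^5 - 42.7588*c^4 + 28.9784*c^3 + 25.7646*c^2 - 7.4306*c - 3.9858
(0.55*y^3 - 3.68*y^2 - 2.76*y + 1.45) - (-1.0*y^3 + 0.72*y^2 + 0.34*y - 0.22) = 1.55*y^3 - 4.4*y^2 - 3.1*y + 1.67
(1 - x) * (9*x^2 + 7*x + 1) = -9*x^3 + 2*x^2 + 6*x + 1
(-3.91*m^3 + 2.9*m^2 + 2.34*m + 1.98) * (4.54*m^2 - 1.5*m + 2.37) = -17.7514*m^5 + 19.031*m^4 - 2.9931*m^3 + 12.3522*m^2 + 2.5758*m + 4.6926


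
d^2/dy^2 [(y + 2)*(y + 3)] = 2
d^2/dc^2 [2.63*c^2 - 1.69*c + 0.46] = 5.26000000000000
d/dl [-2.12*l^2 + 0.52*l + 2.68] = 0.52 - 4.24*l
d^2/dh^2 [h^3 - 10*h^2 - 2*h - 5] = 6*h - 20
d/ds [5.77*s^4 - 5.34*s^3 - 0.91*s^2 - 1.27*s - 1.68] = 23.08*s^3 - 16.02*s^2 - 1.82*s - 1.27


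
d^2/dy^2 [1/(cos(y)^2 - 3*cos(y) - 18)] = (4*sin(y)^4 - 83*sin(y)^2 - 171*cos(y)/4 - 9*cos(3*y)/4 + 25)/(sin(y)^2 + 3*cos(y) + 17)^3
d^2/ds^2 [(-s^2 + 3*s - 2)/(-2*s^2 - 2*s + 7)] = 2*(-16*s^3 + 66*s^2 - 102*s + 43)/(8*s^6 + 24*s^5 - 60*s^4 - 160*s^3 + 210*s^2 + 294*s - 343)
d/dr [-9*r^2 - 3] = -18*r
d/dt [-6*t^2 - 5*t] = -12*t - 5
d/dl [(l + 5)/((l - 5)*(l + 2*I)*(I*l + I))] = I*((l - 5)*(l + 1)*(l + 5) - (l - 5)*(l + 1)*(l + 2*I) + (l - 5)*(l + 5)*(l + 2*I) + (l + 1)*(l + 5)*(l + 2*I))/((l - 5)^2*(l + 1)^2*(l + 2*I)^2)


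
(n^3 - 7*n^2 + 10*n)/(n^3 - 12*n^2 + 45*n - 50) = n/(n - 5)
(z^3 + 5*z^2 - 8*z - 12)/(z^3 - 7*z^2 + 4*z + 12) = (z + 6)/(z - 6)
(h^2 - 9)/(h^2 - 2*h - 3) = (h + 3)/(h + 1)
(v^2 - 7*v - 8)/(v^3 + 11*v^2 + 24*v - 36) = (v^2 - 7*v - 8)/(v^3 + 11*v^2 + 24*v - 36)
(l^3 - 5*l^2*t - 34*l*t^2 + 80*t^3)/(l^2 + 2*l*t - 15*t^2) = (-l^2 + 10*l*t - 16*t^2)/(-l + 3*t)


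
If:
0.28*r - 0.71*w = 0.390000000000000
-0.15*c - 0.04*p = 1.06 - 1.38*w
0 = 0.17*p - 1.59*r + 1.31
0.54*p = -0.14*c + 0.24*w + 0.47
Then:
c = -8.76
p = 3.10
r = 1.16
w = -0.09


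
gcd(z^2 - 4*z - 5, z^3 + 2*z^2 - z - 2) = z + 1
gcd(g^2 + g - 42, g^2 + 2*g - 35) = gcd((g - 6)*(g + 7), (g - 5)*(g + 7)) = g + 7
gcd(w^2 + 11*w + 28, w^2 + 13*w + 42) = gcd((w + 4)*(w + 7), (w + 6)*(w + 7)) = w + 7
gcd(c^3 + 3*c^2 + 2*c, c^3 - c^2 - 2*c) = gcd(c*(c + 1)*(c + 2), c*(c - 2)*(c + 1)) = c^2 + c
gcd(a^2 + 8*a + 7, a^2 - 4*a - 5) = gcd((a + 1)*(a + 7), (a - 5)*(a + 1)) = a + 1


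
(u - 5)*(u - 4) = u^2 - 9*u + 20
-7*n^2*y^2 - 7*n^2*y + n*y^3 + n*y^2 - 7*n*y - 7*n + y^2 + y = (-7*n + y)*(y + 1)*(n*y + 1)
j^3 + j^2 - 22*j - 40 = (j - 5)*(j + 2)*(j + 4)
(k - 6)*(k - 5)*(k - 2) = k^3 - 13*k^2 + 52*k - 60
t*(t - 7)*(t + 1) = t^3 - 6*t^2 - 7*t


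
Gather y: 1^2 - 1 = 0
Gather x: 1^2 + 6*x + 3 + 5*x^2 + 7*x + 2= 5*x^2 + 13*x + 6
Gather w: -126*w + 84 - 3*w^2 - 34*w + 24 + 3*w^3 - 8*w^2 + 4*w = 3*w^3 - 11*w^2 - 156*w + 108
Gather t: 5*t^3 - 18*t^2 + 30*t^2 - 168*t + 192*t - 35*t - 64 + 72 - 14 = 5*t^3 + 12*t^2 - 11*t - 6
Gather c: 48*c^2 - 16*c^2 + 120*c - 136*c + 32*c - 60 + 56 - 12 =32*c^2 + 16*c - 16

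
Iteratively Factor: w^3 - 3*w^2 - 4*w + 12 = (w - 2)*(w^2 - w - 6) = (w - 3)*(w - 2)*(w + 2)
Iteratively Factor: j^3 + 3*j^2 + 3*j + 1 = (j + 1)*(j^2 + 2*j + 1) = (j + 1)^2*(j + 1)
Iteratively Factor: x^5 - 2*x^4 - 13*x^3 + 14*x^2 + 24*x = (x - 2)*(x^4 - 13*x^2 - 12*x) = (x - 4)*(x - 2)*(x^3 + 4*x^2 + 3*x) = (x - 4)*(x - 2)*(x + 1)*(x^2 + 3*x) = (x - 4)*(x - 2)*(x + 1)*(x + 3)*(x)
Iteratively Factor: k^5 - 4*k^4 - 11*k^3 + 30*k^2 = (k)*(k^4 - 4*k^3 - 11*k^2 + 30*k) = k*(k - 5)*(k^3 + k^2 - 6*k) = k*(k - 5)*(k - 2)*(k^2 + 3*k) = k^2*(k - 5)*(k - 2)*(k + 3)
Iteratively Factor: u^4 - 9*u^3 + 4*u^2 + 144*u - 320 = (u - 4)*(u^3 - 5*u^2 - 16*u + 80) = (u - 4)^2*(u^2 - u - 20) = (u - 4)^2*(u + 4)*(u - 5)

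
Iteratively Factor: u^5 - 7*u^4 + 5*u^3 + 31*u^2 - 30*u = (u)*(u^4 - 7*u^3 + 5*u^2 + 31*u - 30) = u*(u + 2)*(u^3 - 9*u^2 + 23*u - 15) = u*(u - 5)*(u + 2)*(u^2 - 4*u + 3) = u*(u - 5)*(u - 3)*(u + 2)*(u - 1)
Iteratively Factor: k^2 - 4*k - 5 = (k - 5)*(k + 1)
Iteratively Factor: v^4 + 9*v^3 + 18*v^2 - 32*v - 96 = (v - 2)*(v^3 + 11*v^2 + 40*v + 48) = (v - 2)*(v + 4)*(v^2 + 7*v + 12) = (v - 2)*(v + 4)^2*(v + 3)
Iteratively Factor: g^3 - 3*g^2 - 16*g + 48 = (g - 4)*(g^2 + g - 12) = (g - 4)*(g - 3)*(g + 4)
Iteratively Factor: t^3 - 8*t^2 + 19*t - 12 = (t - 1)*(t^2 - 7*t + 12) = (t - 3)*(t - 1)*(t - 4)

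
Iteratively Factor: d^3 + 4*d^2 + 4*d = (d + 2)*(d^2 + 2*d) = d*(d + 2)*(d + 2)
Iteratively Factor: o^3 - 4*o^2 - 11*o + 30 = (o - 5)*(o^2 + o - 6) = (o - 5)*(o + 3)*(o - 2)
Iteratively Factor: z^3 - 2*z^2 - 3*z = (z + 1)*(z^2 - 3*z) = z*(z + 1)*(z - 3)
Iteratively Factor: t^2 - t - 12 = (t - 4)*(t + 3)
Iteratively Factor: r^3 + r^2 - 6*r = (r - 2)*(r^2 + 3*r) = r*(r - 2)*(r + 3)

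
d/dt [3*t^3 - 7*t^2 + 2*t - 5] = 9*t^2 - 14*t + 2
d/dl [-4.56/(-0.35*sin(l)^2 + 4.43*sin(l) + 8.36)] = (20.2008 - 3.192*sin(l))*cos(l)/(-0.35*sin(l)^2 + 4.43*sin(l) + 8.36)^2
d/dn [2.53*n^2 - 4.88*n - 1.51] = 5.06*n - 4.88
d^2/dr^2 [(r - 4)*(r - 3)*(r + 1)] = 6*r - 12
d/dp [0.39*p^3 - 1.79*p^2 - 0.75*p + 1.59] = 1.17*p^2 - 3.58*p - 0.75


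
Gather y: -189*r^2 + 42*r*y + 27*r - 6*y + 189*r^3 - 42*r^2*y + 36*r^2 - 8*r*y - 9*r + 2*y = 189*r^3 - 153*r^2 + 18*r + y*(-42*r^2 + 34*r - 4)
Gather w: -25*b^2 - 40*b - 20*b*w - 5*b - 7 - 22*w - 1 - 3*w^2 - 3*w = -25*b^2 - 45*b - 3*w^2 + w*(-20*b - 25) - 8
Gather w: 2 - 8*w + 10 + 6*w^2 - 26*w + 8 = 6*w^2 - 34*w + 20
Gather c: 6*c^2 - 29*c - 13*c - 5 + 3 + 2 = 6*c^2 - 42*c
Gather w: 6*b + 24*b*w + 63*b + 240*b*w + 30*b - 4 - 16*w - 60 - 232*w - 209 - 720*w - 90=99*b + w*(264*b - 968) - 363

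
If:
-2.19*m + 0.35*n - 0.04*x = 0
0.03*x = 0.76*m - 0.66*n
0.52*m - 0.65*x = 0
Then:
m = 0.00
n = 0.00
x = 0.00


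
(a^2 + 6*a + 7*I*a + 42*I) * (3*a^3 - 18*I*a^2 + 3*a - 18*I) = 3*a^5 + 18*a^4 + 3*I*a^4 + 129*a^3 + 18*I*a^3 + 774*a^2 + 3*I*a^2 + 126*a + 18*I*a + 756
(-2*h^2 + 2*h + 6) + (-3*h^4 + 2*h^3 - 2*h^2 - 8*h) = -3*h^4 + 2*h^3 - 4*h^2 - 6*h + 6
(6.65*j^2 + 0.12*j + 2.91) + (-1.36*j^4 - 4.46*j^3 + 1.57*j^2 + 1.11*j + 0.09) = -1.36*j^4 - 4.46*j^3 + 8.22*j^2 + 1.23*j + 3.0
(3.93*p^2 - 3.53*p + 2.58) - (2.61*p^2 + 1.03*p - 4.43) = 1.32*p^2 - 4.56*p + 7.01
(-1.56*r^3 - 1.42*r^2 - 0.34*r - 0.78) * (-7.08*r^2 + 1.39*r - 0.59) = 11.0448*r^5 + 7.8852*r^4 + 1.3538*r^3 + 5.8876*r^2 - 0.8836*r + 0.4602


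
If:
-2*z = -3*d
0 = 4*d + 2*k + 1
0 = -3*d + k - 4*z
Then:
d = -1/22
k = -9/22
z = -3/44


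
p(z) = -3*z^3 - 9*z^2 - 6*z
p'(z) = -9*z^2 - 18*z - 6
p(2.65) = -134.93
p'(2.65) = -116.90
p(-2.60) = 7.49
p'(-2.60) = -20.04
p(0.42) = -4.33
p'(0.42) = -15.15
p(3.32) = -228.90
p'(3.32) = -164.96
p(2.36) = -103.72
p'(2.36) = -98.61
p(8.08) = -2218.60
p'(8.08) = -739.02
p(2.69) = -139.66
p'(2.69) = -119.54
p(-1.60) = -1.15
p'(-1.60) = -0.24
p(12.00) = -6552.00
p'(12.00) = -1518.00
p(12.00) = -6552.00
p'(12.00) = -1518.00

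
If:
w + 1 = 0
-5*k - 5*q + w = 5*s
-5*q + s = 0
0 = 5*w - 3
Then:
No Solution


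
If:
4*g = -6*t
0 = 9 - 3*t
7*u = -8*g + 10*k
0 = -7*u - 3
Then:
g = -9/2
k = -39/10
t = 3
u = -3/7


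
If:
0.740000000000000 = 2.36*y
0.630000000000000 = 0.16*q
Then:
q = 3.94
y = 0.31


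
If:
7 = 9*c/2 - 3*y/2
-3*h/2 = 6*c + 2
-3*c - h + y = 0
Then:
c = 5/6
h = -14/3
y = -13/6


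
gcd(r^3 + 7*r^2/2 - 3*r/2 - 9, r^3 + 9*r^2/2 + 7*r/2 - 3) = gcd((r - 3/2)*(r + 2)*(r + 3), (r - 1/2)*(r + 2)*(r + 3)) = r^2 + 5*r + 6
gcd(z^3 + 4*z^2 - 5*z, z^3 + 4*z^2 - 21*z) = z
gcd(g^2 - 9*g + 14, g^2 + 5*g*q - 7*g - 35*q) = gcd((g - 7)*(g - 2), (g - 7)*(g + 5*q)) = g - 7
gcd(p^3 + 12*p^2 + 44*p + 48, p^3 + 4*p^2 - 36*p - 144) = p^2 + 10*p + 24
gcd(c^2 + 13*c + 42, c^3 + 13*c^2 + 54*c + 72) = c + 6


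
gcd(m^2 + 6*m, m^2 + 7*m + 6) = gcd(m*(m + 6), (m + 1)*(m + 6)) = m + 6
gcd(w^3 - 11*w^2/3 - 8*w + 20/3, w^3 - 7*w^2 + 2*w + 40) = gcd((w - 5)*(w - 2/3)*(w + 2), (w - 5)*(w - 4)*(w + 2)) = w^2 - 3*w - 10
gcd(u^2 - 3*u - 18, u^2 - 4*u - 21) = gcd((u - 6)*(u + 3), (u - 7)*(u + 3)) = u + 3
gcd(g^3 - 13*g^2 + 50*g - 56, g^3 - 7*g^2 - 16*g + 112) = g^2 - 11*g + 28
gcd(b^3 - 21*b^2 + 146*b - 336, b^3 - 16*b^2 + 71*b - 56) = b^2 - 15*b + 56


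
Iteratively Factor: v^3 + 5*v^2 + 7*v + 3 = (v + 1)*(v^2 + 4*v + 3) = (v + 1)^2*(v + 3)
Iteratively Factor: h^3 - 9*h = (h)*(h^2 - 9) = h*(h + 3)*(h - 3)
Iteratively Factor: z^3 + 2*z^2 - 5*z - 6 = (z - 2)*(z^2 + 4*z + 3) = (z - 2)*(z + 3)*(z + 1)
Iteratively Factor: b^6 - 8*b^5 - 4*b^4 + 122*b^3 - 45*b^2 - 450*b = (b - 5)*(b^5 - 3*b^4 - 19*b^3 + 27*b^2 + 90*b) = (b - 5)*(b + 2)*(b^4 - 5*b^3 - 9*b^2 + 45*b) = (b - 5)*(b - 3)*(b + 2)*(b^3 - 2*b^2 - 15*b) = b*(b - 5)*(b - 3)*(b + 2)*(b^2 - 2*b - 15) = b*(b - 5)^2*(b - 3)*(b + 2)*(b + 3)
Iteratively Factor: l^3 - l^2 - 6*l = (l + 2)*(l^2 - 3*l) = (l - 3)*(l + 2)*(l)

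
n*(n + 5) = n^2 + 5*n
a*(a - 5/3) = a^2 - 5*a/3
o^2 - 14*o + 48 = (o - 8)*(o - 6)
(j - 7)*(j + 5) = j^2 - 2*j - 35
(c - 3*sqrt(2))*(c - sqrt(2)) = c^2 - 4*sqrt(2)*c + 6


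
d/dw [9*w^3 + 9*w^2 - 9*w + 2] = 27*w^2 + 18*w - 9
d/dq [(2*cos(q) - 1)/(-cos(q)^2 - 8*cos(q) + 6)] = 2*(sin(q)^2 + cos(q) - 3)*sin(q)/(cos(q)^2 + 8*cos(q) - 6)^2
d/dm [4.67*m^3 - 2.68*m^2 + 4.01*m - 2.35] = 14.01*m^2 - 5.36*m + 4.01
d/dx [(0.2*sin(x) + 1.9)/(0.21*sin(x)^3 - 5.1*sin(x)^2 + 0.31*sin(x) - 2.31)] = (-0.084*sin(x)^3 - 0.177*sin(x)^2 + 19.38*sin(x) - 1.051)*cos(x)/(0.0441*sin(x)^6 - 2.142*sin(x)^5 + 26.1402*sin(x)^4 - 4.1322*sin(x)^3 + 23.6581*sin(x)^2 - 1.4322*sin(x) + 5.3361)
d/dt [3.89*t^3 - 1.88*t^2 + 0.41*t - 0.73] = 11.67*t^2 - 3.76*t + 0.41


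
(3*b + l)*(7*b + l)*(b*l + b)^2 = 21*b^4*l^2 + 42*b^4*l + 21*b^4 + 10*b^3*l^3 + 20*b^3*l^2 + 10*b^3*l + b^2*l^4 + 2*b^2*l^3 + b^2*l^2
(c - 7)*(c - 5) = c^2 - 12*c + 35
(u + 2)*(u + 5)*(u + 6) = u^3 + 13*u^2 + 52*u + 60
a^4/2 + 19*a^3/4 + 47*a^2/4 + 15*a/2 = a*(a/2 + 1/2)*(a + 5/2)*(a + 6)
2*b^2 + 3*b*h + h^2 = (b + h)*(2*b + h)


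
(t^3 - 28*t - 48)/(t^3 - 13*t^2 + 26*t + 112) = (t^2 - 2*t - 24)/(t^2 - 15*t + 56)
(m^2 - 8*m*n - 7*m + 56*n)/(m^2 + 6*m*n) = (m^2 - 8*m*n - 7*m + 56*n)/(m*(m + 6*n))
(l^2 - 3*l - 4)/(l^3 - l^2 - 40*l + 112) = (l + 1)/(l^2 + 3*l - 28)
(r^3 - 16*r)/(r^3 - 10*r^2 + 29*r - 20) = r*(r + 4)/(r^2 - 6*r + 5)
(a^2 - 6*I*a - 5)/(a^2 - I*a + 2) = (a^2 - 6*I*a - 5)/(a^2 - I*a + 2)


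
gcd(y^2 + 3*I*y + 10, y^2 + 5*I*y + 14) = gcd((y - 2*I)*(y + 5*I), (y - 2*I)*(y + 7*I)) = y - 2*I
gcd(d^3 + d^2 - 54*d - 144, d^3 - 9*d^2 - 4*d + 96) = d^2 - 5*d - 24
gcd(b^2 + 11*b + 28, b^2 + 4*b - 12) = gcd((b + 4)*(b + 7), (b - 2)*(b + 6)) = 1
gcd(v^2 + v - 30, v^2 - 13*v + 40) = v - 5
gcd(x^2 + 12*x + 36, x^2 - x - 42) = x + 6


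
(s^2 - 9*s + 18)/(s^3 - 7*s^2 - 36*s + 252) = (s - 3)/(s^2 - s - 42)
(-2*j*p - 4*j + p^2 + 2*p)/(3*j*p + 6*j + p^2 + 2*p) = (-2*j + p)/(3*j + p)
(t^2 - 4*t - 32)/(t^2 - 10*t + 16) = (t + 4)/(t - 2)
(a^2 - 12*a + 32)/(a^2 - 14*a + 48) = (a - 4)/(a - 6)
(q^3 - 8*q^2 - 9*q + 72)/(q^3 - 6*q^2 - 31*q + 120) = (q + 3)/(q + 5)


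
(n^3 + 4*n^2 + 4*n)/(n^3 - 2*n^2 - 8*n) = (n + 2)/(n - 4)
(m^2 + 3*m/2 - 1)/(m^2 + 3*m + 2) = (m - 1/2)/(m + 1)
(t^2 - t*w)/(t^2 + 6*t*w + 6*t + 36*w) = t*(t - w)/(t^2 + 6*t*w + 6*t + 36*w)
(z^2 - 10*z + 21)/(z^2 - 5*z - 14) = (z - 3)/(z + 2)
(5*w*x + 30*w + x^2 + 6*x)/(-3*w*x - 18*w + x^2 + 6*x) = (5*w + x)/(-3*w + x)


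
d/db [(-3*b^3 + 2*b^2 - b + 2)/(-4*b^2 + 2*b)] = (3*b^4 - 3*b^3 + 4*b - 1)/(b^2*(4*b^2 - 4*b + 1))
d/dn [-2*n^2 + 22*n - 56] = 22 - 4*n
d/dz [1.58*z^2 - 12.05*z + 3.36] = 3.16*z - 12.05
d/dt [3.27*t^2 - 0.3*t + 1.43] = 6.54*t - 0.3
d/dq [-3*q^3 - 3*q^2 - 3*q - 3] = -9*q^2 - 6*q - 3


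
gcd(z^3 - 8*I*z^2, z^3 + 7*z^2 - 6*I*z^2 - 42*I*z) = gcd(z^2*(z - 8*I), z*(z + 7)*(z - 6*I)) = z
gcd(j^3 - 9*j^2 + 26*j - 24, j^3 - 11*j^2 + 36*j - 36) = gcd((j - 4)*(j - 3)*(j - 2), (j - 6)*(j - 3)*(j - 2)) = j^2 - 5*j + 6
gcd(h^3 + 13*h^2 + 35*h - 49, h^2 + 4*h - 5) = h - 1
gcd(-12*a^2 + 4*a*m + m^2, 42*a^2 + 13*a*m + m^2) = 6*a + m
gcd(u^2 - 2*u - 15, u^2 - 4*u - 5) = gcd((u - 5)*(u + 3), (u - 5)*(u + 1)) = u - 5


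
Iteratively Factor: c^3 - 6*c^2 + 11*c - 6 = (c - 1)*(c^2 - 5*c + 6) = (c - 3)*(c - 1)*(c - 2)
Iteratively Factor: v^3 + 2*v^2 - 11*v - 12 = (v + 4)*(v^2 - 2*v - 3) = (v - 3)*(v + 4)*(v + 1)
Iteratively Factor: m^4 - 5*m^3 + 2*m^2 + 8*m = (m + 1)*(m^3 - 6*m^2 + 8*m) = (m - 2)*(m + 1)*(m^2 - 4*m) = m*(m - 2)*(m + 1)*(m - 4)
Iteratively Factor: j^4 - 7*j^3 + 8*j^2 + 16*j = (j)*(j^3 - 7*j^2 + 8*j + 16) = j*(j - 4)*(j^2 - 3*j - 4) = j*(j - 4)*(j + 1)*(j - 4)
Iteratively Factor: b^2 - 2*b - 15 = (b - 5)*(b + 3)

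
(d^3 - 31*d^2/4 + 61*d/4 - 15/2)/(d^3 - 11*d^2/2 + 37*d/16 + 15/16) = 4*(d - 2)/(4*d + 1)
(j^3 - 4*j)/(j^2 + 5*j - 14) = j*(j + 2)/(j + 7)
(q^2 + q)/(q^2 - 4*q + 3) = q*(q + 1)/(q^2 - 4*q + 3)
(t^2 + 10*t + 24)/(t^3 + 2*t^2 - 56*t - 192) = 1/(t - 8)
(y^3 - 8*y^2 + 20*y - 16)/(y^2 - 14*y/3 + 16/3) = 3*(y^2 - 6*y + 8)/(3*y - 8)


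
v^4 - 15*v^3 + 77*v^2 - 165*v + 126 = (v - 7)*(v - 3)^2*(v - 2)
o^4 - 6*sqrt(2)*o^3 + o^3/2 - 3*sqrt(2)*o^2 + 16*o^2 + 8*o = o*(o + 1/2)*(o - 4*sqrt(2))*(o - 2*sqrt(2))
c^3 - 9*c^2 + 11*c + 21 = (c - 7)*(c - 3)*(c + 1)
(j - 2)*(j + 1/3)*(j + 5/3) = j^3 - 31*j/9 - 10/9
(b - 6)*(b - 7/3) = b^2 - 25*b/3 + 14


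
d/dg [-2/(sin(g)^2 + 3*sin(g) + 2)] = 2*(2*sin(g) + 3)*cos(g)/(sin(g)^2 + 3*sin(g) + 2)^2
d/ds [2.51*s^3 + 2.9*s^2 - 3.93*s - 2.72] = 7.53*s^2 + 5.8*s - 3.93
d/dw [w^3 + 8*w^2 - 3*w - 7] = 3*w^2 + 16*w - 3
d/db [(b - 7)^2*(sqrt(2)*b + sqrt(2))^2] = 8*(b - 7)*(b - 3)*(b + 1)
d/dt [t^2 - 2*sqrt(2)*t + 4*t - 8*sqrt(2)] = 2*t - 2*sqrt(2) + 4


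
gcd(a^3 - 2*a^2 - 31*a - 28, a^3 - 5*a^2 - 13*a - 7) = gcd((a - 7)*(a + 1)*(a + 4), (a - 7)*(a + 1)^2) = a^2 - 6*a - 7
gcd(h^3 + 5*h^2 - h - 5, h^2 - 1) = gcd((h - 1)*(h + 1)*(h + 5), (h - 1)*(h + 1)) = h^2 - 1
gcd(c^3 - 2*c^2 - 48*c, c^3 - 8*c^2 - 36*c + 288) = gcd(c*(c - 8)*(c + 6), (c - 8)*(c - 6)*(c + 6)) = c^2 - 2*c - 48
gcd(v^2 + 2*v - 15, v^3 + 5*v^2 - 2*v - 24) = 1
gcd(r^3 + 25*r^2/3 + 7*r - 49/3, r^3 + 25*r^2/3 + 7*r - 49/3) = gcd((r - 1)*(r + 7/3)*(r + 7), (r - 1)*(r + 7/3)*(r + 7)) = r^3 + 25*r^2/3 + 7*r - 49/3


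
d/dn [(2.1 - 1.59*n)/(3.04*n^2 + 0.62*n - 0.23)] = (4.8336*n^2 - 12.768*n - 0.9363)/(9.2416*n^4 + 3.7696*n^3 - 1.014*n^2 - 0.2852*n + 0.0529)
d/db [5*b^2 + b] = 10*b + 1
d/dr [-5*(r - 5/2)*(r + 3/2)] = 5 - 10*r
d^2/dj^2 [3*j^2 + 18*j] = 6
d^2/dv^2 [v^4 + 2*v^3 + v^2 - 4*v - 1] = 12*v^2 + 12*v + 2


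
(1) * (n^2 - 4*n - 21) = n^2 - 4*n - 21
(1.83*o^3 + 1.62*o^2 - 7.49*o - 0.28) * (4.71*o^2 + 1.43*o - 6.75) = 8.6193*o^5 + 10.2471*o^4 - 45.3138*o^3 - 22.9645*o^2 + 50.1571*o + 1.89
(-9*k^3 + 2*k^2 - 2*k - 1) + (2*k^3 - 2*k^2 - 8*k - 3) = -7*k^3 - 10*k - 4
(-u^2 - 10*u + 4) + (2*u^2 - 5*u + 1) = u^2 - 15*u + 5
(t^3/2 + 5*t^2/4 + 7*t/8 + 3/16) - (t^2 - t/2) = t^3/2 + t^2/4 + 11*t/8 + 3/16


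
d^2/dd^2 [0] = 0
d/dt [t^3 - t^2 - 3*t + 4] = 3*t^2 - 2*t - 3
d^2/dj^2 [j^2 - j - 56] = 2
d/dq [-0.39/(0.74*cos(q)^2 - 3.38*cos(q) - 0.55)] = (1.3182 - 0.5772*cos(q))*sin(q)/(-0.74*cos(q)^2 + 3.38*cos(q) + 0.55)^2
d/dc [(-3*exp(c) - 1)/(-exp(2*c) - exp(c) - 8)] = (-(2*exp(c) + 1)*(3*exp(c) + 1) + 3*exp(2*c) + 3*exp(c) + 24)*exp(c)/(exp(2*c) + exp(c) + 8)^2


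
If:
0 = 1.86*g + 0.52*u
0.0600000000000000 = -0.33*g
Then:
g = -0.18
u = 0.65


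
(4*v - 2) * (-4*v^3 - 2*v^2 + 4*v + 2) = -16*v^4 + 20*v^2 - 4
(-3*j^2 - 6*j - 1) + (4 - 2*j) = -3*j^2 - 8*j + 3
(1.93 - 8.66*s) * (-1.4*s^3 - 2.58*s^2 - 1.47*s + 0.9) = 12.124*s^4 + 19.6408*s^3 + 7.7508*s^2 - 10.6311*s + 1.737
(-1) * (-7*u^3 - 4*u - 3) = 7*u^3 + 4*u + 3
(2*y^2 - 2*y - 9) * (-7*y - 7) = -14*y^3 + 77*y + 63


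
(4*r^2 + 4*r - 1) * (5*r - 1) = 20*r^3 + 16*r^2 - 9*r + 1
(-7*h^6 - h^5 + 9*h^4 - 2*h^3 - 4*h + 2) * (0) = 0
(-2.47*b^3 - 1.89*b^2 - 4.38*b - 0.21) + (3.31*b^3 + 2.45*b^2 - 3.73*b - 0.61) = 0.84*b^3 + 0.56*b^2 - 8.11*b - 0.82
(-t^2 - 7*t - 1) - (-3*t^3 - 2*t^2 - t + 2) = 3*t^3 + t^2 - 6*t - 3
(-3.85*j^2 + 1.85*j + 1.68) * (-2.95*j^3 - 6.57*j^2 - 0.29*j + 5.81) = 11.3575*j^5 + 19.837*j^4 - 15.994*j^3 - 33.9426*j^2 + 10.2613*j + 9.7608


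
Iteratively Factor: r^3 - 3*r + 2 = (r - 1)*(r^2 + r - 2) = (r - 1)*(r + 2)*(r - 1)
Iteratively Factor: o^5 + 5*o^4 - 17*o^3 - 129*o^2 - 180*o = (o + 4)*(o^4 + o^3 - 21*o^2 - 45*o) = (o + 3)*(o + 4)*(o^3 - 2*o^2 - 15*o) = (o - 5)*(o + 3)*(o + 4)*(o^2 + 3*o) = (o - 5)*(o + 3)^2*(o + 4)*(o)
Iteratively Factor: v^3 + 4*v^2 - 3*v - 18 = (v + 3)*(v^2 + v - 6) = (v - 2)*(v + 3)*(v + 3)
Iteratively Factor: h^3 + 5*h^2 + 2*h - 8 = (h + 2)*(h^2 + 3*h - 4) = (h - 1)*(h + 2)*(h + 4)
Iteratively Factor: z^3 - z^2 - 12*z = (z - 4)*(z^2 + 3*z) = (z - 4)*(z + 3)*(z)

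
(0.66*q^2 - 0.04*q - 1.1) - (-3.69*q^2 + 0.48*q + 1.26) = 4.35*q^2 - 0.52*q - 2.36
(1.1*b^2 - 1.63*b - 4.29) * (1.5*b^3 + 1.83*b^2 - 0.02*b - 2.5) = 1.65*b^5 - 0.431999999999999*b^4 - 9.4399*b^3 - 10.5681*b^2 + 4.1608*b + 10.725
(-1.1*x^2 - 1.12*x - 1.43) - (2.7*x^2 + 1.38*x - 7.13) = -3.8*x^2 - 2.5*x + 5.7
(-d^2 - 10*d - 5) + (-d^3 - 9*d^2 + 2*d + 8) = -d^3 - 10*d^2 - 8*d + 3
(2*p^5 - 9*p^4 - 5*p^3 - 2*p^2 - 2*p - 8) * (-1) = -2*p^5 + 9*p^4 + 5*p^3 + 2*p^2 + 2*p + 8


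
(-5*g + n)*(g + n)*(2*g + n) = -10*g^3 - 13*g^2*n - 2*g*n^2 + n^3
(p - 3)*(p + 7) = p^2 + 4*p - 21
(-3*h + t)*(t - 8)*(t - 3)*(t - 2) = -3*h*t^3 + 39*h*t^2 - 138*h*t + 144*h + t^4 - 13*t^3 + 46*t^2 - 48*t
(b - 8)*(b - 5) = b^2 - 13*b + 40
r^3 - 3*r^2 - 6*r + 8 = (r - 4)*(r - 1)*(r + 2)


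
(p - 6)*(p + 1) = p^2 - 5*p - 6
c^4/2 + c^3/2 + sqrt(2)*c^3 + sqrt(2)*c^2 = c^2*(c/2 + 1/2)*(c + 2*sqrt(2))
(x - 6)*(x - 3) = x^2 - 9*x + 18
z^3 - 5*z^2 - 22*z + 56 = (z - 7)*(z - 2)*(z + 4)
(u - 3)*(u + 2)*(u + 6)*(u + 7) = u^4 + 12*u^3 + 23*u^2 - 120*u - 252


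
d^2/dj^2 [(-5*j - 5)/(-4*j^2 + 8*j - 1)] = 40*((1 - 3*j)*(4*j^2 - 8*j + 1) + 16*(j - 1)^2*(j + 1))/(4*j^2 - 8*j + 1)^3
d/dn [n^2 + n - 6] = 2*n + 1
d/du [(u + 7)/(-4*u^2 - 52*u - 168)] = 1/(4*(u^2 + 12*u + 36))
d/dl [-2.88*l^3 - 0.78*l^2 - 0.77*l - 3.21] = -8.64*l^2 - 1.56*l - 0.77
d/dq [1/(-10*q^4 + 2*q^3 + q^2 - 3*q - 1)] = (40*q^3 - 6*q^2 - 2*q + 3)/(10*q^4 - 2*q^3 - q^2 + 3*q + 1)^2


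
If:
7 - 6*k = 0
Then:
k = 7/6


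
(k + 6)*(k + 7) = k^2 + 13*k + 42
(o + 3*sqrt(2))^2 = o^2 + 6*sqrt(2)*o + 18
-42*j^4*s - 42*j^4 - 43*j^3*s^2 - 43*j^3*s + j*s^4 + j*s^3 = (-7*j + s)*(j + s)*(6*j + s)*(j*s + j)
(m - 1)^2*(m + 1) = m^3 - m^2 - m + 1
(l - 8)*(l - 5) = l^2 - 13*l + 40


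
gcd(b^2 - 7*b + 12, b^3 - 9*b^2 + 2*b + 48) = b - 3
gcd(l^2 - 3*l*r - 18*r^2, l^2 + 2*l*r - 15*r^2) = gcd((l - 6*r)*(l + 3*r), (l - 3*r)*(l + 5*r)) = 1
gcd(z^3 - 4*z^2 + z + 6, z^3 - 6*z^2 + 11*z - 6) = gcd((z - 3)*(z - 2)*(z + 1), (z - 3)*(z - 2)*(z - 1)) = z^2 - 5*z + 6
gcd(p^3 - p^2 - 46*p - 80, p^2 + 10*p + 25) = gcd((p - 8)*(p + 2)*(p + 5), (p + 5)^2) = p + 5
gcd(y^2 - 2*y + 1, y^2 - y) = y - 1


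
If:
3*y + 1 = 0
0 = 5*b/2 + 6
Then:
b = -12/5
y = -1/3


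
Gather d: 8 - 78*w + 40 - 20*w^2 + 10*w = -20*w^2 - 68*w + 48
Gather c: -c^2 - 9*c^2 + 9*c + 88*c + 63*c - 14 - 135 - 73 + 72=-10*c^2 + 160*c - 150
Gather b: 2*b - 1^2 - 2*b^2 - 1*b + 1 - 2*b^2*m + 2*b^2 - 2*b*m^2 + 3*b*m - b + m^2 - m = -2*b^2*m + b*(-2*m^2 + 3*m) + m^2 - m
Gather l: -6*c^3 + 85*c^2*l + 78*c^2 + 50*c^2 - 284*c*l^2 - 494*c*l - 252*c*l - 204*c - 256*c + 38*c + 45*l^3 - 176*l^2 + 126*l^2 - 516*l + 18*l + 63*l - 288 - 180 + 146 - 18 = -6*c^3 + 128*c^2 - 422*c + 45*l^3 + l^2*(-284*c - 50) + l*(85*c^2 - 746*c - 435) - 340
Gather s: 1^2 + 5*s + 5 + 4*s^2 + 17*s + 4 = 4*s^2 + 22*s + 10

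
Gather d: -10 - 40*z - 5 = -40*z - 15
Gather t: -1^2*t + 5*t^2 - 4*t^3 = -4*t^3 + 5*t^2 - t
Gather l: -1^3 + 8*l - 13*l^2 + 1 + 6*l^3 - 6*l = 6*l^3 - 13*l^2 + 2*l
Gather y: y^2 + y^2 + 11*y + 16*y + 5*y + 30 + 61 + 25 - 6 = 2*y^2 + 32*y + 110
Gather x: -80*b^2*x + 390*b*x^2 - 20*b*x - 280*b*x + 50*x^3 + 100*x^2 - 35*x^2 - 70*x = 50*x^3 + x^2*(390*b + 65) + x*(-80*b^2 - 300*b - 70)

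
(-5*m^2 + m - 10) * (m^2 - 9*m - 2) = -5*m^4 + 46*m^3 - 9*m^2 + 88*m + 20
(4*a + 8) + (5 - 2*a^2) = -2*a^2 + 4*a + 13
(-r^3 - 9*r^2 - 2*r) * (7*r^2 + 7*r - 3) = -7*r^5 - 70*r^4 - 74*r^3 + 13*r^2 + 6*r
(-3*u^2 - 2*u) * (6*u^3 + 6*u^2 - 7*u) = -18*u^5 - 30*u^4 + 9*u^3 + 14*u^2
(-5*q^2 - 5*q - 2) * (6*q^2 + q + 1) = -30*q^4 - 35*q^3 - 22*q^2 - 7*q - 2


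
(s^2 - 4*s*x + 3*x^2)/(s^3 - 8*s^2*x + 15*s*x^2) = (-s + x)/(s*(-s + 5*x))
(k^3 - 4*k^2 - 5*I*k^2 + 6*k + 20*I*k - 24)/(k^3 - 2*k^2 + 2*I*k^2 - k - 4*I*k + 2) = (k^2 + k*(-4 - 6*I) + 24*I)/(k^2 + k*(-2 + I) - 2*I)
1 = 1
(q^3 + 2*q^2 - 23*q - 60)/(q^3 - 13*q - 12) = (q^2 - q - 20)/(q^2 - 3*q - 4)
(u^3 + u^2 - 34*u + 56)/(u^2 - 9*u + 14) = (u^2 + 3*u - 28)/(u - 7)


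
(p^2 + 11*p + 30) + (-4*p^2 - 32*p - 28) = -3*p^2 - 21*p + 2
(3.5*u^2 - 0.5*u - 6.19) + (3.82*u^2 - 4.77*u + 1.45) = 7.32*u^2 - 5.27*u - 4.74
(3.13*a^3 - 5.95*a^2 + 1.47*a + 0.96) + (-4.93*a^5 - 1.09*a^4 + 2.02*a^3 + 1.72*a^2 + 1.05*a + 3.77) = -4.93*a^5 - 1.09*a^4 + 5.15*a^3 - 4.23*a^2 + 2.52*a + 4.73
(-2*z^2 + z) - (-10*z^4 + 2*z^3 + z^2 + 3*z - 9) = 10*z^4 - 2*z^3 - 3*z^2 - 2*z + 9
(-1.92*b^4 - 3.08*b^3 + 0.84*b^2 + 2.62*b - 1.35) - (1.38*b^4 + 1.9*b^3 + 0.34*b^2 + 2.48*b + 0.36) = -3.3*b^4 - 4.98*b^3 + 0.5*b^2 + 0.14*b - 1.71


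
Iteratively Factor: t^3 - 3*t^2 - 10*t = (t - 5)*(t^2 + 2*t) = t*(t - 5)*(t + 2)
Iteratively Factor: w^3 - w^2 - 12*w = (w + 3)*(w^2 - 4*w) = w*(w + 3)*(w - 4)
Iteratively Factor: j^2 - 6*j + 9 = (j - 3)*(j - 3)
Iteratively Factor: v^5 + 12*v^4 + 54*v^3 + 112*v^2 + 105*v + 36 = (v + 1)*(v^4 + 11*v^3 + 43*v^2 + 69*v + 36) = (v + 1)*(v + 3)*(v^3 + 8*v^2 + 19*v + 12) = (v + 1)^2*(v + 3)*(v^2 + 7*v + 12) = (v + 1)^2*(v + 3)*(v + 4)*(v + 3)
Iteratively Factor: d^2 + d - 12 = (d - 3)*(d + 4)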